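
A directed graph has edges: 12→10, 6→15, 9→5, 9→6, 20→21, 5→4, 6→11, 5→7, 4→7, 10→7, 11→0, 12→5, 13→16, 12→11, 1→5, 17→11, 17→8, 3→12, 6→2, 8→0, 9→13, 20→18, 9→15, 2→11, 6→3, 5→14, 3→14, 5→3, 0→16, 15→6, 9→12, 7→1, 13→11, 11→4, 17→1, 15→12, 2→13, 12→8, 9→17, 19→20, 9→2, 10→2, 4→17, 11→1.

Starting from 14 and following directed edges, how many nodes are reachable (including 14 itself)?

BFS from 14 visits: 14
Reachable nodes: 1 of 22 total.

1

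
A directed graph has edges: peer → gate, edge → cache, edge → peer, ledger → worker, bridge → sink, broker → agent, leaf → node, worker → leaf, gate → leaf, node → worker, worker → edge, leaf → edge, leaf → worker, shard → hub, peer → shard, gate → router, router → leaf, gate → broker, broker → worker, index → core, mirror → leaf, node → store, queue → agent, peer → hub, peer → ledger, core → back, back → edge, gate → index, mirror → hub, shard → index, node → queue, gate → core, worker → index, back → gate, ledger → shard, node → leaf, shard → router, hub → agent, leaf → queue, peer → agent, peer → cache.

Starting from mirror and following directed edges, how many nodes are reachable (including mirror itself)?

BFS from mirror visits: mirror, hub, leaf, agent, edge, node, queue, worker, cache, peer, store, index, gate, ledger, shard, core, broker, router, back
Reachable nodes: 19 of 21 total.

19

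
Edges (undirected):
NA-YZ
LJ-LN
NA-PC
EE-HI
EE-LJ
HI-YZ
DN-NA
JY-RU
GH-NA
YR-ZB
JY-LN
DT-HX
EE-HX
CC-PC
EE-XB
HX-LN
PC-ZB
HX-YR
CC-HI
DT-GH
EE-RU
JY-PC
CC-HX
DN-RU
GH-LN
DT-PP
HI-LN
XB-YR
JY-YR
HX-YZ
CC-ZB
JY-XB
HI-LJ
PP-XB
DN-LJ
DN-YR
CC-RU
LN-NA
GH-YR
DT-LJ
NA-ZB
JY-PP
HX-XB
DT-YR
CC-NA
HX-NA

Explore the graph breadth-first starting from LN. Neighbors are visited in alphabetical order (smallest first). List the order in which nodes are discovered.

LN -> GH -> HI -> HX -> JY -> LJ -> NA -> DT -> YR -> CC -> EE -> YZ -> XB -> PC -> PP -> RU -> DN -> ZB

Visit LN; enqueue GH, HI, HX, JY, LJ, NA → queue [GH, HI, HX, JY, LJ, NA]
Visit GH; enqueue DT, YR → queue [HI, HX, JY, LJ, NA, DT, YR]
Visit HI; enqueue CC, EE, YZ → queue [HX, JY, LJ, NA, DT, YR, CC, EE, YZ]
Visit HX; enqueue XB → queue [JY, LJ, NA, DT, YR, CC, EE, YZ, XB]
Visit JY; enqueue PC, PP, RU → queue [LJ, NA, DT, YR, CC, EE, YZ, XB, PC, PP, RU]
Visit LJ; enqueue DN → queue [NA, DT, YR, CC, EE, YZ, XB, PC, PP, RU, DN]
Visit NA; enqueue ZB → queue [DT, YR, CC, EE, YZ, XB, PC, PP, RU, DN, ZB]
Visit DT → queue [YR, CC, EE, YZ, XB, PC, PP, RU, DN, ZB]
Visit YR → queue [CC, EE, YZ, XB, PC, PP, RU, DN, ZB]
Visit CC → queue [EE, YZ, XB, PC, PP, RU, DN, ZB]
Visit EE → queue [YZ, XB, PC, PP, RU, DN, ZB]
Visit YZ → queue [XB, PC, PP, RU, DN, ZB]
Visit XB → queue [PC, PP, RU, DN, ZB]
Visit PC → queue [PP, RU, DN, ZB]
Visit PP → queue [RU, DN, ZB]
Visit RU → queue [DN, ZB]
Visit DN → queue [ZB]
Visit ZB → queue []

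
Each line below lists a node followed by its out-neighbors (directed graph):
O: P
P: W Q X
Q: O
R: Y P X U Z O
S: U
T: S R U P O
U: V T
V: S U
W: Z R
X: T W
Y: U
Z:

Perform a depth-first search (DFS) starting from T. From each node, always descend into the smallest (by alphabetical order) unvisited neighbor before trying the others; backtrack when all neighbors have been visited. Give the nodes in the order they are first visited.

Visit T
T → O
O → P
P → Q
P → W
W → R
R → U
U → V
V → S
R → X
R → Y
R → Z

T O P Q W R U V S X Y Z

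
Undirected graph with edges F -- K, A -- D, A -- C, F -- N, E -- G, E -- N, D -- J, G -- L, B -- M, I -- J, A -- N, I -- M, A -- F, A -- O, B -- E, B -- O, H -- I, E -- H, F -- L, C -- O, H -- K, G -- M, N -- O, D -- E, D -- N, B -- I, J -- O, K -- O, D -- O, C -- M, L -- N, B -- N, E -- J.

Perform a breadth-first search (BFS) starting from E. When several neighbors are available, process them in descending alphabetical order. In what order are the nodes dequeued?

E N J H G D B O L F A I K M C

Visit E; enqueue N, J, H, G, D, B → queue [N, J, H, G, D, B]
Visit N; enqueue O, L, F, A → queue [J, H, G, D, B, O, L, F, A]
Visit J; enqueue I → queue [H, G, D, B, O, L, F, A, I]
Visit H; enqueue K → queue [G, D, B, O, L, F, A, I, K]
Visit G; enqueue M → queue [D, B, O, L, F, A, I, K, M]
Visit D → queue [B, O, L, F, A, I, K, M]
Visit B → queue [O, L, F, A, I, K, M]
Visit O; enqueue C → queue [L, F, A, I, K, M, C]
Visit L → queue [F, A, I, K, M, C]
Visit F → queue [A, I, K, M, C]
Visit A → queue [I, K, M, C]
Visit I → queue [K, M, C]
Visit K → queue [M, C]
Visit M → queue [C]
Visit C → queue []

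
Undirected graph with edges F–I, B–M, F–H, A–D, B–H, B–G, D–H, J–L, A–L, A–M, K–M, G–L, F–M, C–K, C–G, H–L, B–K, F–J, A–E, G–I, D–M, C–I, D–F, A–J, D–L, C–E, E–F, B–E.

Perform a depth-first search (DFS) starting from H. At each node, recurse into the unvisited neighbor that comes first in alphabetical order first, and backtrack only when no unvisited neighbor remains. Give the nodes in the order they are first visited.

H, B, E, A, D, F, I, C, G, L, J, K, M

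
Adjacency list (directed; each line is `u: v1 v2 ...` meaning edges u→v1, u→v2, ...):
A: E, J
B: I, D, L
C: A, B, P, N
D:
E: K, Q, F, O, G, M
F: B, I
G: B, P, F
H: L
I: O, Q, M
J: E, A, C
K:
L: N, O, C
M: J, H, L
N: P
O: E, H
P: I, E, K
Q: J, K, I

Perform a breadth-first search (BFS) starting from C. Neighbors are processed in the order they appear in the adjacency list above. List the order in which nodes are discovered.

C A B P N E J I D L K Q F O G M H

Visit C; enqueue A, B, P, N → queue [A, B, P, N]
Visit A; enqueue E, J → queue [B, P, N, E, J]
Visit B; enqueue I, D, L → queue [P, N, E, J, I, D, L]
Visit P; enqueue K → queue [N, E, J, I, D, L, K]
Visit N → queue [E, J, I, D, L, K]
Visit E; enqueue Q, F, O, G, M → queue [J, I, D, L, K, Q, F, O, G, M]
Visit J → queue [I, D, L, K, Q, F, O, G, M]
Visit I → queue [D, L, K, Q, F, O, G, M]
Visit D → queue [L, K, Q, F, O, G, M]
Visit L → queue [K, Q, F, O, G, M]
Visit K → queue [Q, F, O, G, M]
Visit Q → queue [F, O, G, M]
Visit F → queue [O, G, M]
Visit O; enqueue H → queue [G, M, H]
Visit G → queue [M, H]
Visit M → queue [H]
Visit H → queue []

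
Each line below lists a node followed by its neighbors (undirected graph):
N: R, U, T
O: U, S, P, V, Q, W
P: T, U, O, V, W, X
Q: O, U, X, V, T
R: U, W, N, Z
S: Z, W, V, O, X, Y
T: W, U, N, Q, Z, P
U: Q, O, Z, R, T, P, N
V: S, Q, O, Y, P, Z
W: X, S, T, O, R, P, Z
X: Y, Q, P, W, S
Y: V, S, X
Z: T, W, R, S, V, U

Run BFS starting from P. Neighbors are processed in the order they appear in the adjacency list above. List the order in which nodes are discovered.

Visit P; enqueue T, U, O, V, W, X → queue [T, U, O, V, W, X]
Visit T; enqueue N, Q, Z → queue [U, O, V, W, X, N, Q, Z]
Visit U; enqueue R → queue [O, V, W, X, N, Q, Z, R]
Visit O; enqueue S → queue [V, W, X, N, Q, Z, R, S]
Visit V; enqueue Y → queue [W, X, N, Q, Z, R, S, Y]
Visit W → queue [X, N, Q, Z, R, S, Y]
Visit X → queue [N, Q, Z, R, S, Y]
Visit N → queue [Q, Z, R, S, Y]
Visit Q → queue [Z, R, S, Y]
Visit Z → queue [R, S, Y]
Visit R → queue [S, Y]
Visit S → queue [Y]
Visit Y → queue []

P → T → U → O → V → W → X → N → Q → Z → R → S → Y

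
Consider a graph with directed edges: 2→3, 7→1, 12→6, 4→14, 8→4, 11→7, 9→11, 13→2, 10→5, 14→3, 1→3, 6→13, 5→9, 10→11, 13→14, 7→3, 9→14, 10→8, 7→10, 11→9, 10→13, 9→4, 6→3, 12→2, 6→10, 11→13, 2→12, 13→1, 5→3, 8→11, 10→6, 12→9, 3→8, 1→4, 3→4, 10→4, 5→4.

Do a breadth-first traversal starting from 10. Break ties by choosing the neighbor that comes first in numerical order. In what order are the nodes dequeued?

10 → 4 → 5 → 6 → 8 → 11 → 13 → 14 → 3 → 9 → 7 → 1 → 2 → 12

Visit 10; enqueue 4, 5, 6, 8, 11, 13 → queue [4, 5, 6, 8, 11, 13]
Visit 4; enqueue 14 → queue [5, 6, 8, 11, 13, 14]
Visit 5; enqueue 3, 9 → queue [6, 8, 11, 13, 14, 3, 9]
Visit 6 → queue [8, 11, 13, 14, 3, 9]
Visit 8 → queue [11, 13, 14, 3, 9]
Visit 11; enqueue 7 → queue [13, 14, 3, 9, 7]
Visit 13; enqueue 1, 2 → queue [14, 3, 9, 7, 1, 2]
Visit 14 → queue [3, 9, 7, 1, 2]
Visit 3 → queue [9, 7, 1, 2]
Visit 9 → queue [7, 1, 2]
Visit 7 → queue [1, 2]
Visit 1 → queue [2]
Visit 2; enqueue 12 → queue [12]
Visit 12 → queue []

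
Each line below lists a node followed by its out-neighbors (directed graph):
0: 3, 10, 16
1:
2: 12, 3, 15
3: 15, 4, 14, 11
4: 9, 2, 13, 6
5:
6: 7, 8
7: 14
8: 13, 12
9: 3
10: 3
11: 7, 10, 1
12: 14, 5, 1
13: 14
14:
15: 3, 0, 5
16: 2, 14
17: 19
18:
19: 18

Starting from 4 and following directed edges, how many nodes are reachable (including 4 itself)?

17

BFS from 4 visits: 4, 9, 2, 13, 6, 3, 12, 15, 14, 7, 8, 11, 5, 1, 0, 10, 16
Reachable nodes: 17 of 20 total.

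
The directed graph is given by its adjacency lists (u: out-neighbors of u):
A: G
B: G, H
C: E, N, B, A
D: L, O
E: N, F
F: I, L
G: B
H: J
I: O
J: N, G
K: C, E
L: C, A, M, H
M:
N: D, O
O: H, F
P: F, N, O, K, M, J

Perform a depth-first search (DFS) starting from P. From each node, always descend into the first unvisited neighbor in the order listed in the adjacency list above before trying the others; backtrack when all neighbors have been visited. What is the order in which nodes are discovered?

Visit P
P → F
F → I
I → O
O → H
H → J
J → N
N → D
D → L
L → C
C → E
C → B
B → G
C → A
L → M
P → K

P → F → I → O → H → J → N → D → L → C → E → B → G → A → M → K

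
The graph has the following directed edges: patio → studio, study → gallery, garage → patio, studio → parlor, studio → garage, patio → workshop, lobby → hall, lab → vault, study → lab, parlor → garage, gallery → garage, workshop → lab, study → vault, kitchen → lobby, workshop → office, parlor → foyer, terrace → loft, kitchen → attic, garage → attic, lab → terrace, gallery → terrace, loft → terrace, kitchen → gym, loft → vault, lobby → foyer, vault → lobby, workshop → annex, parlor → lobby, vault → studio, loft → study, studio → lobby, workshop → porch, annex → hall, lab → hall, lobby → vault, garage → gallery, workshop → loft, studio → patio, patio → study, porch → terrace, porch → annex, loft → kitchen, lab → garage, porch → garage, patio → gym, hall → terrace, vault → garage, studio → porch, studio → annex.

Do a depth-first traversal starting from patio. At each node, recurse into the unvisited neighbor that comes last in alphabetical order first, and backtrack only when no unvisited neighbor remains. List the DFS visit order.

patio -> workshop -> porch -> terrace -> loft -> vault -> studio -> parlor -> lobby -> hall -> foyer -> garage -> gallery -> attic -> annex -> study -> lab -> kitchen -> gym -> office

Visit patio
patio → workshop
workshop → porch
porch → terrace
terrace → loft
loft → vault
vault → studio
studio → parlor
parlor → lobby
lobby → hall
lobby → foyer
parlor → garage
garage → gallery
garage → attic
studio → annex
loft → study
study → lab
loft → kitchen
kitchen → gym
workshop → office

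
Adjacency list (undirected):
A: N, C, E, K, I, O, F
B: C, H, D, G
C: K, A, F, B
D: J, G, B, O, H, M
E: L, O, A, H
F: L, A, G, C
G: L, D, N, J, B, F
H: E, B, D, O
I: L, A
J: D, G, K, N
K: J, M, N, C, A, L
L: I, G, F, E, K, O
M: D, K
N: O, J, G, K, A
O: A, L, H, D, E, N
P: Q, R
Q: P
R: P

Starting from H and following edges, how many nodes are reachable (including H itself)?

15

BFS from H visits: H, E, B, D, O, L, A, C, G, J, M, N, I, F, K
Reachable nodes: 15 of 18 total.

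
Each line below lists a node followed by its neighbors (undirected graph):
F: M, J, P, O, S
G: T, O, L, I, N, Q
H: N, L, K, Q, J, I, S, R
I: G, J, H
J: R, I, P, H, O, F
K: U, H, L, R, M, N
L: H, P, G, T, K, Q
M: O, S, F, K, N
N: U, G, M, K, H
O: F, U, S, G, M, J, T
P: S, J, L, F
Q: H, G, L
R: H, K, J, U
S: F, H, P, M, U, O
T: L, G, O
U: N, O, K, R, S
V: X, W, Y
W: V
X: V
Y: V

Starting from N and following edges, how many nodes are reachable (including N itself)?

BFS from N visits: N, U, G, M, K, H, O, R, S, T, L, I, Q, F, J, P
Reachable nodes: 16 of 20 total.

16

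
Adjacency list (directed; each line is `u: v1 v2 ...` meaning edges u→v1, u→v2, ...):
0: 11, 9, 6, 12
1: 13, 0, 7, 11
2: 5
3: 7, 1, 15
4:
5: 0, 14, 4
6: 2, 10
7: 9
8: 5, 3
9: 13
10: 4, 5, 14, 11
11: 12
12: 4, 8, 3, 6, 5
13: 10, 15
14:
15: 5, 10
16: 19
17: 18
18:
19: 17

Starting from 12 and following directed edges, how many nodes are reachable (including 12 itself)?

BFS from 12 visits: 12, 3, 4, 5, 6, 8, 1, 7, 15, 0, 14, 2, 10, 11, 13, 9
Reachable nodes: 16 of 20 total.

16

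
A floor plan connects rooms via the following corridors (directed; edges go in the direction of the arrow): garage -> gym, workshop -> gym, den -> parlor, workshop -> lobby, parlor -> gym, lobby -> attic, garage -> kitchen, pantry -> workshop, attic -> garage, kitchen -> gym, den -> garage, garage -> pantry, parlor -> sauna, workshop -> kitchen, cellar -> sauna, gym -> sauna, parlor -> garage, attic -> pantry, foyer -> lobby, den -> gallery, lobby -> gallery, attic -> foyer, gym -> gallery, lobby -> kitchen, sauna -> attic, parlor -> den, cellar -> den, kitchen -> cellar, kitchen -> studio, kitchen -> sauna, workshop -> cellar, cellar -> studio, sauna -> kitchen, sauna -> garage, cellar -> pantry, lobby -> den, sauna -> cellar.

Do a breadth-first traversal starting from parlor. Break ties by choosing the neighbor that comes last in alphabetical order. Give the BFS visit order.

Visit parlor; enqueue sauna, gym, garage, den → queue [sauna, gym, garage, den]
Visit sauna; enqueue kitchen, cellar, attic → queue [gym, garage, den, kitchen, cellar, attic]
Visit gym; enqueue gallery → queue [garage, den, kitchen, cellar, attic, gallery]
Visit garage; enqueue pantry → queue [den, kitchen, cellar, attic, gallery, pantry]
Visit den → queue [kitchen, cellar, attic, gallery, pantry]
Visit kitchen; enqueue studio → queue [cellar, attic, gallery, pantry, studio]
Visit cellar → queue [attic, gallery, pantry, studio]
Visit attic; enqueue foyer → queue [gallery, pantry, studio, foyer]
Visit gallery → queue [pantry, studio, foyer]
Visit pantry; enqueue workshop → queue [studio, foyer, workshop]
Visit studio → queue [foyer, workshop]
Visit foyer; enqueue lobby → queue [workshop, lobby]
Visit workshop → queue [lobby]
Visit lobby → queue []

parlor → sauna → gym → garage → den → kitchen → cellar → attic → gallery → pantry → studio → foyer → workshop → lobby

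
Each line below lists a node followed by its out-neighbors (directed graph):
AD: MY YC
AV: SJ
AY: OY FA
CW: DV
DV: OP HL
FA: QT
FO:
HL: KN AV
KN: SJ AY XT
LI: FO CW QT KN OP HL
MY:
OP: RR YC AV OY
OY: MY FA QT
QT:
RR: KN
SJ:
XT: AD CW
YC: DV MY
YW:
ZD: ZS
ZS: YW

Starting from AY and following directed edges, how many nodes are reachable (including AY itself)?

5

BFS from AY visits: AY, OY, FA, MY, QT
Reachable nodes: 5 of 21 total.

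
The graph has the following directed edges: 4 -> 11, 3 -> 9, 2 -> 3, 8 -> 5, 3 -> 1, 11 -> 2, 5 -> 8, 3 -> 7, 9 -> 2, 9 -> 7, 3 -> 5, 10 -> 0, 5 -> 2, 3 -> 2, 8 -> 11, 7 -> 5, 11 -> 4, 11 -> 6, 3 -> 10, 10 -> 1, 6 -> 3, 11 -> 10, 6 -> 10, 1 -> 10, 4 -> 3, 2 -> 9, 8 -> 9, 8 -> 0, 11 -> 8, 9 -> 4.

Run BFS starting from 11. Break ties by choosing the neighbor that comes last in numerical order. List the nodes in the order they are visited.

Visit 11; enqueue 10, 8, 6, 4, 2 → queue [10, 8, 6, 4, 2]
Visit 10; enqueue 1, 0 → queue [8, 6, 4, 2, 1, 0]
Visit 8; enqueue 9, 5 → queue [6, 4, 2, 1, 0, 9, 5]
Visit 6; enqueue 3 → queue [4, 2, 1, 0, 9, 5, 3]
Visit 4 → queue [2, 1, 0, 9, 5, 3]
Visit 2 → queue [1, 0, 9, 5, 3]
Visit 1 → queue [0, 9, 5, 3]
Visit 0 → queue [9, 5, 3]
Visit 9; enqueue 7 → queue [5, 3, 7]
Visit 5 → queue [3, 7]
Visit 3 → queue [7]
Visit 7 → queue []

11, 10, 8, 6, 4, 2, 1, 0, 9, 5, 3, 7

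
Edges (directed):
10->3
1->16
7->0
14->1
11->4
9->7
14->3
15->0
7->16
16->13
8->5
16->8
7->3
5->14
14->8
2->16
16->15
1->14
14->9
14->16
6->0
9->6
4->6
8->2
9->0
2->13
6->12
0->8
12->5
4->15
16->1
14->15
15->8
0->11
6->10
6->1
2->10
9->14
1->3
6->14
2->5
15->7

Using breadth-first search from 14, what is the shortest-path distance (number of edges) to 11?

Level 0: 14
Level 1: 1, 3, 8, 9, 15, 16
Level 2: 0, 2, 5, 6, 7, 13
Level 3: 10, 11, 12
Level 4: 4
11 first appears at level 3.

3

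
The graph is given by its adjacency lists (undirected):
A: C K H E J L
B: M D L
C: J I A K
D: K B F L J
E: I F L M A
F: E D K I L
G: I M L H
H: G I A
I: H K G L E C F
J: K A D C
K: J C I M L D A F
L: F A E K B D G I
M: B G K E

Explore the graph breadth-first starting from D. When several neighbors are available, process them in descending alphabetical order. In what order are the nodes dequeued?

D -> L -> K -> J -> F -> B -> I -> G -> E -> A -> M -> C -> H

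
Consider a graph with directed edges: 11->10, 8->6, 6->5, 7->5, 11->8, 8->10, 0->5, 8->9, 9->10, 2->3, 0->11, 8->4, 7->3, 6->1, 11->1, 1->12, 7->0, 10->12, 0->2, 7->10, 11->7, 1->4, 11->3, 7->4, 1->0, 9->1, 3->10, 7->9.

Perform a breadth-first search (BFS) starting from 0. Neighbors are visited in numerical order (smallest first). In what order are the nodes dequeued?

0, 2, 5, 11, 3, 1, 7, 8, 10, 4, 12, 9, 6

Visit 0; enqueue 2, 5, 11 → queue [2, 5, 11]
Visit 2; enqueue 3 → queue [5, 11, 3]
Visit 5 → queue [11, 3]
Visit 11; enqueue 1, 7, 8, 10 → queue [3, 1, 7, 8, 10]
Visit 3 → queue [1, 7, 8, 10]
Visit 1; enqueue 4, 12 → queue [7, 8, 10, 4, 12]
Visit 7; enqueue 9 → queue [8, 10, 4, 12, 9]
Visit 8; enqueue 6 → queue [10, 4, 12, 9, 6]
Visit 10 → queue [4, 12, 9, 6]
Visit 4 → queue [12, 9, 6]
Visit 12 → queue [9, 6]
Visit 9 → queue [6]
Visit 6 → queue []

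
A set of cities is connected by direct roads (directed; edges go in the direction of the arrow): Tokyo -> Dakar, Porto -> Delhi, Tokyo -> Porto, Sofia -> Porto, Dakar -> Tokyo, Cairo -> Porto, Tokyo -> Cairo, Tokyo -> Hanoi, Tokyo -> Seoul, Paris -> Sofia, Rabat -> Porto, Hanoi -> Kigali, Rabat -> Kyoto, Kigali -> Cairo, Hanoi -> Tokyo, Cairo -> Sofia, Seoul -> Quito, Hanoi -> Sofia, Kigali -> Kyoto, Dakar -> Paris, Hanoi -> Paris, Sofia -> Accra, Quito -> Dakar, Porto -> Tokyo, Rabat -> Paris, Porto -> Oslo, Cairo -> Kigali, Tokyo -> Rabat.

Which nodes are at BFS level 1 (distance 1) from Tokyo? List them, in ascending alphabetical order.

Level 0: Tokyo
Level 1: Cairo, Dakar, Hanoi, Porto, Rabat, Seoul
Level 2: Delhi, Kigali, Kyoto, Oslo, Paris, Quito, Sofia
Level 3: Accra

Cairo, Dakar, Hanoi, Porto, Rabat, Seoul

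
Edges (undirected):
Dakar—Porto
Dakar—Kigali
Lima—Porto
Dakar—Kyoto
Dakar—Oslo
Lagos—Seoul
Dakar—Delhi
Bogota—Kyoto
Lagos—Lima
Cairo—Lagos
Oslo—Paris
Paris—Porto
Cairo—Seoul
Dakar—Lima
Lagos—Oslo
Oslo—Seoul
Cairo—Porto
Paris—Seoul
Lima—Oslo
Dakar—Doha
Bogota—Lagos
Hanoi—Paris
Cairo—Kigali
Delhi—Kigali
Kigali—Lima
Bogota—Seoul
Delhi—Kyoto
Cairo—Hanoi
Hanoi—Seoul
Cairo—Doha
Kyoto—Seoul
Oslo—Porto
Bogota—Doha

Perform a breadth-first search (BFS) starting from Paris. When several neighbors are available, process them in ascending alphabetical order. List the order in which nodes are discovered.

Paris -> Hanoi -> Oslo -> Porto -> Seoul -> Cairo -> Dakar -> Lagos -> Lima -> Bogota -> Kyoto -> Doha -> Kigali -> Delhi

Visit Paris; enqueue Hanoi, Oslo, Porto, Seoul → queue [Hanoi, Oslo, Porto, Seoul]
Visit Hanoi; enqueue Cairo → queue [Oslo, Porto, Seoul, Cairo]
Visit Oslo; enqueue Dakar, Lagos, Lima → queue [Porto, Seoul, Cairo, Dakar, Lagos, Lima]
Visit Porto → queue [Seoul, Cairo, Dakar, Lagos, Lima]
Visit Seoul; enqueue Bogota, Kyoto → queue [Cairo, Dakar, Lagos, Lima, Bogota, Kyoto]
Visit Cairo; enqueue Doha, Kigali → queue [Dakar, Lagos, Lima, Bogota, Kyoto, Doha, Kigali]
Visit Dakar; enqueue Delhi → queue [Lagos, Lima, Bogota, Kyoto, Doha, Kigali, Delhi]
Visit Lagos → queue [Lima, Bogota, Kyoto, Doha, Kigali, Delhi]
Visit Lima → queue [Bogota, Kyoto, Doha, Kigali, Delhi]
Visit Bogota → queue [Kyoto, Doha, Kigali, Delhi]
Visit Kyoto → queue [Doha, Kigali, Delhi]
Visit Doha → queue [Kigali, Delhi]
Visit Kigali → queue [Delhi]
Visit Delhi → queue []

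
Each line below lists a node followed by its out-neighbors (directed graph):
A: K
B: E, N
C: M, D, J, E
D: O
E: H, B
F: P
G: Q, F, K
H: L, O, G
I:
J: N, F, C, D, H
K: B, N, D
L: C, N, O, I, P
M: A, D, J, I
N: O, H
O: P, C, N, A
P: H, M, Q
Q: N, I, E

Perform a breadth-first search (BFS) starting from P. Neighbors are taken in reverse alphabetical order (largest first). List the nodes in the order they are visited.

Visit P; enqueue Q, M, H → queue [Q, M, H]
Visit Q; enqueue N, I, E → queue [M, H, N, I, E]
Visit M; enqueue J, D, A → queue [H, N, I, E, J, D, A]
Visit H; enqueue O, L, G → queue [N, I, E, J, D, A, O, L, G]
Visit N → queue [I, E, J, D, A, O, L, G]
Visit I → queue [E, J, D, A, O, L, G]
Visit E; enqueue B → queue [J, D, A, O, L, G, B]
Visit J; enqueue F, C → queue [D, A, O, L, G, B, F, C]
Visit D → queue [A, O, L, G, B, F, C]
Visit A; enqueue K → queue [O, L, G, B, F, C, K]
Visit O → queue [L, G, B, F, C, K]
Visit L → queue [G, B, F, C, K]
Visit G → queue [B, F, C, K]
Visit B → queue [F, C, K]
Visit F → queue [C, K]
Visit C → queue [K]
Visit K → queue []

P, Q, M, H, N, I, E, J, D, A, O, L, G, B, F, C, K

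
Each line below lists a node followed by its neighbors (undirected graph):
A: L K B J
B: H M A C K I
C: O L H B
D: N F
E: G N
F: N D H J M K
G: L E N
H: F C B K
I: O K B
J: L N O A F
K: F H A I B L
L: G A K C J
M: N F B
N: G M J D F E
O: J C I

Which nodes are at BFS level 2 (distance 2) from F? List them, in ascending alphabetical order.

A, B, C, E, G, I, L, O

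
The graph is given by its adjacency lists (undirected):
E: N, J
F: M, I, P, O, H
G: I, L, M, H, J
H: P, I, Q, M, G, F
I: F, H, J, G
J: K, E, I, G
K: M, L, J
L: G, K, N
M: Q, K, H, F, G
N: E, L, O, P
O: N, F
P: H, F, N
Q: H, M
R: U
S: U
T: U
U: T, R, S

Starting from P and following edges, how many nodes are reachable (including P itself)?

13

BFS from P visits: P, H, F, N, I, Q, M, G, O, E, L, J, K
Reachable nodes: 13 of 17 total.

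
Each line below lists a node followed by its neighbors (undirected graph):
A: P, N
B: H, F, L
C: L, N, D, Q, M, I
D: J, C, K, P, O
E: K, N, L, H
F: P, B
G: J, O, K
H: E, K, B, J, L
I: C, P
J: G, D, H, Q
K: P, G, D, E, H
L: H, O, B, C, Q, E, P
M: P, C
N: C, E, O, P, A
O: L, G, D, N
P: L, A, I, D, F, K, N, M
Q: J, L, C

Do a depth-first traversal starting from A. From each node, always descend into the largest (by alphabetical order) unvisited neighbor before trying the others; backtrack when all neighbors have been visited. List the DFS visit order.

A, P, N, O, L, Q, J, H, K, G, E, D, C, M, I, B, F

Visit A
A → P
P → N
N → O
O → L
L → Q
Q → J
J → H
H → K
K → G
K → E
K → D
D → C
C → M
C → I
H → B
B → F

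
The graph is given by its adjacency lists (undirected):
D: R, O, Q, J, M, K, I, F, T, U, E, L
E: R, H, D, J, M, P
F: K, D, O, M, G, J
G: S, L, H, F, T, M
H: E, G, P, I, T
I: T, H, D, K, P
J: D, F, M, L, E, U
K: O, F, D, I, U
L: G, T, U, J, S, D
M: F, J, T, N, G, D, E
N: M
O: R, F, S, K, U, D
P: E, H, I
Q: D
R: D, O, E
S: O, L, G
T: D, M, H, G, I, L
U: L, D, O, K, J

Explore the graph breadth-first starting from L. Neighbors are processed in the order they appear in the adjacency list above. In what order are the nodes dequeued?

Visit L; enqueue G, T, U, J, S, D → queue [G, T, U, J, S, D]
Visit G; enqueue H, F, M → queue [T, U, J, S, D, H, F, M]
Visit T; enqueue I → queue [U, J, S, D, H, F, M, I]
Visit U; enqueue O, K → queue [J, S, D, H, F, M, I, O, K]
Visit J; enqueue E → queue [S, D, H, F, M, I, O, K, E]
Visit S → queue [D, H, F, M, I, O, K, E]
Visit D; enqueue R, Q → queue [H, F, M, I, O, K, E, R, Q]
Visit H; enqueue P → queue [F, M, I, O, K, E, R, Q, P]
Visit F → queue [M, I, O, K, E, R, Q, P]
Visit M; enqueue N → queue [I, O, K, E, R, Q, P, N]
Visit I → queue [O, K, E, R, Q, P, N]
Visit O → queue [K, E, R, Q, P, N]
Visit K → queue [E, R, Q, P, N]
Visit E → queue [R, Q, P, N]
Visit R → queue [Q, P, N]
Visit Q → queue [P, N]
Visit P → queue [N]
Visit N → queue []

L, G, T, U, J, S, D, H, F, M, I, O, K, E, R, Q, P, N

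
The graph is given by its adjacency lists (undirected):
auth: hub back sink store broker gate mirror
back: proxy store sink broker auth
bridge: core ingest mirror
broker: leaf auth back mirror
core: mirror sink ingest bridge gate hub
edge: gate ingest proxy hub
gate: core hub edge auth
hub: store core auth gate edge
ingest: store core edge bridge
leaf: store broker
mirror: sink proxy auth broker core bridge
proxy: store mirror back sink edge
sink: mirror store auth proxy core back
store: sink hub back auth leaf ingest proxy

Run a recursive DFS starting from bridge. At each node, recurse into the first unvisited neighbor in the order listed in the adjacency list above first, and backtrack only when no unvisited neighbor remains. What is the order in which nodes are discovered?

bridge, core, mirror, sink, store, hub, auth, back, proxy, edge, gate, ingest, broker, leaf

Visit bridge
bridge → core
core → mirror
mirror → sink
sink → store
store → hub
hub → auth
auth → back
back → proxy
proxy → edge
edge → gate
edge → ingest
back → broker
broker → leaf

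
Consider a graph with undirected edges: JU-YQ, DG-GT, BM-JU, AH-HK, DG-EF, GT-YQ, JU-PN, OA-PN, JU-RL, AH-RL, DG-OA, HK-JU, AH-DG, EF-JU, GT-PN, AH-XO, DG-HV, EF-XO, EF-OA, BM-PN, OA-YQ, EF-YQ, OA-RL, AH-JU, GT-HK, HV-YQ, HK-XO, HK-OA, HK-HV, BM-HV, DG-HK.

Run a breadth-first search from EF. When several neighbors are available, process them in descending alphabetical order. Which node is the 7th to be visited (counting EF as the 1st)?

Visit EF; enqueue YQ, XO, OA, JU, DG → queue [YQ, XO, OA, JU, DG]
Visit YQ; enqueue HV, GT → queue [XO, OA, JU, DG, HV, GT]
Visit XO; enqueue HK, AH → queue [OA, JU, DG, HV, GT, HK, AH]
Visit OA; enqueue RL, PN → queue [JU, DG, HV, GT, HK, AH, RL, PN]
Visit JU; enqueue BM → queue [DG, HV, GT, HK, AH, RL, PN, BM]
Visit DG → queue [HV, GT, HK, AH, RL, PN, BM]
Visit HV → queue [GT, HK, AH, RL, PN, BM]
Visit GT → queue [HK, AH, RL, PN, BM]
Visit HK → queue [AH, RL, PN, BM]
Visit AH → queue [RL, PN, BM]
Visit RL → queue [PN, BM]
Visit PN → queue [BM]
Visit BM → queue []

Visit order: EF, YQ, XO, OA, JU, DG, HV, GT, HK, AH, RL, PN, BM

HV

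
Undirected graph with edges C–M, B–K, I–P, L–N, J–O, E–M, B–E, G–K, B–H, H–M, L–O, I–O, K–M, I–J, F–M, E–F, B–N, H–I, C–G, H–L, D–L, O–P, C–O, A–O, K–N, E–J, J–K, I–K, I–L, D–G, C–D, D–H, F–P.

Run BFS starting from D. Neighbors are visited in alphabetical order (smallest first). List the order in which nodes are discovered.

Visit D; enqueue C, G, H, L → queue [C, G, H, L]
Visit C; enqueue M, O → queue [G, H, L, M, O]
Visit G; enqueue K → queue [H, L, M, O, K]
Visit H; enqueue B, I → queue [L, M, O, K, B, I]
Visit L; enqueue N → queue [M, O, K, B, I, N]
Visit M; enqueue E, F → queue [O, K, B, I, N, E, F]
Visit O; enqueue A, J, P → queue [K, B, I, N, E, F, A, J, P]
Visit K → queue [B, I, N, E, F, A, J, P]
Visit B → queue [I, N, E, F, A, J, P]
Visit I → queue [N, E, F, A, J, P]
Visit N → queue [E, F, A, J, P]
Visit E → queue [F, A, J, P]
Visit F → queue [A, J, P]
Visit A → queue [J, P]
Visit J → queue [P]
Visit P → queue []

D -> C -> G -> H -> L -> M -> O -> K -> B -> I -> N -> E -> F -> A -> J -> P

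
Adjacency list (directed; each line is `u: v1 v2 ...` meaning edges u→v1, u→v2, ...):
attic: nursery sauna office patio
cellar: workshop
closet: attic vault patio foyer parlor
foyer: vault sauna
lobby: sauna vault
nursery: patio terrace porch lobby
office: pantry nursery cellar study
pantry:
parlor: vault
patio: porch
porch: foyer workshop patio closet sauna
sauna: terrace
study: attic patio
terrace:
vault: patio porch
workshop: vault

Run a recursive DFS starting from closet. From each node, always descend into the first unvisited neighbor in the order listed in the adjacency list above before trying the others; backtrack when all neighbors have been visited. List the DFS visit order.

closet, attic, nursery, patio, porch, foyer, vault, sauna, terrace, workshop, lobby, office, pantry, cellar, study, parlor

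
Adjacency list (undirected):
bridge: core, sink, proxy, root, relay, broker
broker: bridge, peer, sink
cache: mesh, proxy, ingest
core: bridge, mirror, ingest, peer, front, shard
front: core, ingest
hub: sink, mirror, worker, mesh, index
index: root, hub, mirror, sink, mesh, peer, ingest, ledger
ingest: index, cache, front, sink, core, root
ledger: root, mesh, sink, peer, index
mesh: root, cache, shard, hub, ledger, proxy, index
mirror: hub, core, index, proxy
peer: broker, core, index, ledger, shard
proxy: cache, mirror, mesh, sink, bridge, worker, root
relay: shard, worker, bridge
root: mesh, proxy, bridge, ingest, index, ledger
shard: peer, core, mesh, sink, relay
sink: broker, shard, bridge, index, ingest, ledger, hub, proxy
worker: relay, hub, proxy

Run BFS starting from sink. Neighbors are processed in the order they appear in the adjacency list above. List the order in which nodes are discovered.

sink, broker, shard, bridge, index, ingest, ledger, hub, proxy, peer, core, mesh, relay, root, mirror, cache, front, worker

Visit sink; enqueue broker, shard, bridge, index, ingest, ledger, hub, proxy → queue [broker, shard, bridge, index, ingest, ledger, hub, proxy]
Visit broker; enqueue peer → queue [shard, bridge, index, ingest, ledger, hub, proxy, peer]
Visit shard; enqueue core, mesh, relay → queue [bridge, index, ingest, ledger, hub, proxy, peer, core, mesh, relay]
Visit bridge; enqueue root → queue [index, ingest, ledger, hub, proxy, peer, core, mesh, relay, root]
Visit index; enqueue mirror → queue [ingest, ledger, hub, proxy, peer, core, mesh, relay, root, mirror]
Visit ingest; enqueue cache, front → queue [ledger, hub, proxy, peer, core, mesh, relay, root, mirror, cache, front]
Visit ledger → queue [hub, proxy, peer, core, mesh, relay, root, mirror, cache, front]
Visit hub; enqueue worker → queue [proxy, peer, core, mesh, relay, root, mirror, cache, front, worker]
Visit proxy → queue [peer, core, mesh, relay, root, mirror, cache, front, worker]
Visit peer → queue [core, mesh, relay, root, mirror, cache, front, worker]
Visit core → queue [mesh, relay, root, mirror, cache, front, worker]
Visit mesh → queue [relay, root, mirror, cache, front, worker]
Visit relay → queue [root, mirror, cache, front, worker]
Visit root → queue [mirror, cache, front, worker]
Visit mirror → queue [cache, front, worker]
Visit cache → queue [front, worker]
Visit front → queue [worker]
Visit worker → queue []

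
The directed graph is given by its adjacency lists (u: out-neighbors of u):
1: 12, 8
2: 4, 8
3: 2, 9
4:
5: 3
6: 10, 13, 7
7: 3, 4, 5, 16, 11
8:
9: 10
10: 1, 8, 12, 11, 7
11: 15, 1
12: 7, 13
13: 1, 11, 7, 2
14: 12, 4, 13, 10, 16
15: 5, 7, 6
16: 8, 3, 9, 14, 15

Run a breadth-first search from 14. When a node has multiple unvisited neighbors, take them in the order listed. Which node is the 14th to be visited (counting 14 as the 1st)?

15

Visit 14; enqueue 12, 4, 13, 10, 16 → queue [12, 4, 13, 10, 16]
Visit 12; enqueue 7 → queue [4, 13, 10, 16, 7]
Visit 4 → queue [13, 10, 16, 7]
Visit 13; enqueue 1, 11, 2 → queue [10, 16, 7, 1, 11, 2]
Visit 10; enqueue 8 → queue [16, 7, 1, 11, 2, 8]
Visit 16; enqueue 3, 9, 15 → queue [7, 1, 11, 2, 8, 3, 9, 15]
Visit 7; enqueue 5 → queue [1, 11, 2, 8, 3, 9, 15, 5]
Visit 1 → queue [11, 2, 8, 3, 9, 15, 5]
Visit 11 → queue [2, 8, 3, 9, 15, 5]
Visit 2 → queue [8, 3, 9, 15, 5]
Visit 8 → queue [3, 9, 15, 5]
Visit 3 → queue [9, 15, 5]
Visit 9 → queue [15, 5]
Visit 15; enqueue 6 → queue [5, 6]
Visit 5 → queue [6]
Visit 6 → queue []

Visit order: 14, 12, 4, 13, 10, 16, 7, 1, 11, 2, 8, 3, 9, 15, 5, 6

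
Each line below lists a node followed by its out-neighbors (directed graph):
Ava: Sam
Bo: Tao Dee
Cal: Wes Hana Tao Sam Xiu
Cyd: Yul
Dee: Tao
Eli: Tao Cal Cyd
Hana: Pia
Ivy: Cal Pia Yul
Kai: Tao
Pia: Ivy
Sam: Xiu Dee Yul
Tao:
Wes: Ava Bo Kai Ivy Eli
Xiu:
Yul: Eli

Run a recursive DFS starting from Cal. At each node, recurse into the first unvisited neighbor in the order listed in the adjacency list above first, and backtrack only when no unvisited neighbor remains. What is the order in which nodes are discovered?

Visit Cal
Cal → Wes
Wes → Ava
Ava → Sam
Sam → Xiu
Sam → Dee
Dee → Tao
Sam → Yul
Yul → Eli
Eli → Cyd
Wes → Bo
Wes → Kai
Wes → Ivy
Ivy → Pia
Cal → Hana

Cal, Wes, Ava, Sam, Xiu, Dee, Tao, Yul, Eli, Cyd, Bo, Kai, Ivy, Pia, Hana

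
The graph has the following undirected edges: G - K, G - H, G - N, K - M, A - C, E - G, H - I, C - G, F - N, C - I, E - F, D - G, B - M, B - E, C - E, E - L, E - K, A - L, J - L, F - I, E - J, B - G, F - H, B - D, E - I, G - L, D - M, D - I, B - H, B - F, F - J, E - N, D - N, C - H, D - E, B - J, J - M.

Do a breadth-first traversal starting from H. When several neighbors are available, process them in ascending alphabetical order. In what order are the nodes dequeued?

Visit H; enqueue B, C, F, G, I → queue [B, C, F, G, I]
Visit B; enqueue D, E, J, M → queue [C, F, G, I, D, E, J, M]
Visit C; enqueue A → queue [F, G, I, D, E, J, M, A]
Visit F; enqueue N → queue [G, I, D, E, J, M, A, N]
Visit G; enqueue K, L → queue [I, D, E, J, M, A, N, K, L]
Visit I → queue [D, E, J, M, A, N, K, L]
Visit D → queue [E, J, M, A, N, K, L]
Visit E → queue [J, M, A, N, K, L]
Visit J → queue [M, A, N, K, L]
Visit M → queue [A, N, K, L]
Visit A → queue [N, K, L]
Visit N → queue [K, L]
Visit K → queue [L]
Visit L → queue []

H → B → C → F → G → I → D → E → J → M → A → N → K → L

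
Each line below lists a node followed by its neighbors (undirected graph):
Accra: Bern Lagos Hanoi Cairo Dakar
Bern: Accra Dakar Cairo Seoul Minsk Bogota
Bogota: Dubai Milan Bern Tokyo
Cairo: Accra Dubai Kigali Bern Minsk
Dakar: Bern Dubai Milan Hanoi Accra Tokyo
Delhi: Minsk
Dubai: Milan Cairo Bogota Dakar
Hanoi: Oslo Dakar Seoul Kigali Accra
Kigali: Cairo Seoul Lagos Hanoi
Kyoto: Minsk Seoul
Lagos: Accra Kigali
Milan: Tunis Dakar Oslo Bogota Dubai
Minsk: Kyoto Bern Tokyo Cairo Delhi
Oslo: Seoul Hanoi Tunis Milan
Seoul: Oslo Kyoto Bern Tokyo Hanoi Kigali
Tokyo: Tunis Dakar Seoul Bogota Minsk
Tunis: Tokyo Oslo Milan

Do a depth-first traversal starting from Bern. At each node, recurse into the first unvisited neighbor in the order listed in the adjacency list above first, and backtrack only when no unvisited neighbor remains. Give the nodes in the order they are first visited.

Visit Bern
Bern → Accra
Accra → Lagos
Lagos → Kigali
Kigali → Cairo
Cairo → Dubai
Dubai → Milan
Milan → Tunis
Tunis → Tokyo
Tokyo → Dakar
Dakar → Hanoi
Hanoi → Oslo
Oslo → Seoul
Seoul → Kyoto
Kyoto → Minsk
Minsk → Delhi
Tokyo → Bogota

Bern -> Accra -> Lagos -> Kigali -> Cairo -> Dubai -> Milan -> Tunis -> Tokyo -> Dakar -> Hanoi -> Oslo -> Seoul -> Kyoto -> Minsk -> Delhi -> Bogota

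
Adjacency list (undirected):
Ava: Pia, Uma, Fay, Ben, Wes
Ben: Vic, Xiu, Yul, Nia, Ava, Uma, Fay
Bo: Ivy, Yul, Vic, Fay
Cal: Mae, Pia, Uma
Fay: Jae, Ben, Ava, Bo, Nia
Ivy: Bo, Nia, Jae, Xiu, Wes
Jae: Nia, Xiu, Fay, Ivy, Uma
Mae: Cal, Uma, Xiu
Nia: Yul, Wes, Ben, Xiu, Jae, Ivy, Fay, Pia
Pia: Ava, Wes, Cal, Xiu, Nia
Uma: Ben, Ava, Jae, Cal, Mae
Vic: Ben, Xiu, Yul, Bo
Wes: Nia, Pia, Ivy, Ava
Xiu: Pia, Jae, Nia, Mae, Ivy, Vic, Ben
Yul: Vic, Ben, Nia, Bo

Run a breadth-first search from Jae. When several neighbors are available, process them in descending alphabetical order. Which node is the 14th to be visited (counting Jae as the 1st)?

Visit Jae; enqueue Xiu, Uma, Nia, Ivy, Fay → queue [Xiu, Uma, Nia, Ivy, Fay]
Visit Xiu; enqueue Vic, Pia, Mae, Ben → queue [Uma, Nia, Ivy, Fay, Vic, Pia, Mae, Ben]
Visit Uma; enqueue Cal, Ava → queue [Nia, Ivy, Fay, Vic, Pia, Mae, Ben, Cal, Ava]
Visit Nia; enqueue Yul, Wes → queue [Ivy, Fay, Vic, Pia, Mae, Ben, Cal, Ava, Yul, Wes]
Visit Ivy; enqueue Bo → queue [Fay, Vic, Pia, Mae, Ben, Cal, Ava, Yul, Wes, Bo]
Visit Fay → queue [Vic, Pia, Mae, Ben, Cal, Ava, Yul, Wes, Bo]
Visit Vic → queue [Pia, Mae, Ben, Cal, Ava, Yul, Wes, Bo]
Visit Pia → queue [Mae, Ben, Cal, Ava, Yul, Wes, Bo]
Visit Mae → queue [Ben, Cal, Ava, Yul, Wes, Bo]
Visit Ben → queue [Cal, Ava, Yul, Wes, Bo]
Visit Cal → queue [Ava, Yul, Wes, Bo]
Visit Ava → queue [Yul, Wes, Bo]
Visit Yul → queue [Wes, Bo]
Visit Wes → queue [Bo]
Visit Bo → queue []

Visit order: Jae, Xiu, Uma, Nia, Ivy, Fay, Vic, Pia, Mae, Ben, Cal, Ava, Yul, Wes, Bo

Wes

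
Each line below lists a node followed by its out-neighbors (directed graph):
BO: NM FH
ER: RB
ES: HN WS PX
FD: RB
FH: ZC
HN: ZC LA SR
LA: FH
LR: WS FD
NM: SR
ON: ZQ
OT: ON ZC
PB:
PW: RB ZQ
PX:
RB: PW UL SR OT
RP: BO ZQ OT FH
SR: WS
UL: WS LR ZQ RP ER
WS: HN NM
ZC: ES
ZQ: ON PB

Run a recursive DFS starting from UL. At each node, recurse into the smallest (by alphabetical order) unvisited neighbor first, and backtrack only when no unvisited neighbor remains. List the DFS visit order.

Visit UL
UL → ER
ER → RB
RB → OT
OT → ON
ON → ZQ
ZQ → PB
OT → ZC
ZC → ES
ES → HN
HN → LA
LA → FH
HN → SR
SR → WS
WS → NM
ES → PX
RB → PW
UL → LR
LR → FD
UL → RP
RP → BO

UL, ER, RB, OT, ON, ZQ, PB, ZC, ES, HN, LA, FH, SR, WS, NM, PX, PW, LR, FD, RP, BO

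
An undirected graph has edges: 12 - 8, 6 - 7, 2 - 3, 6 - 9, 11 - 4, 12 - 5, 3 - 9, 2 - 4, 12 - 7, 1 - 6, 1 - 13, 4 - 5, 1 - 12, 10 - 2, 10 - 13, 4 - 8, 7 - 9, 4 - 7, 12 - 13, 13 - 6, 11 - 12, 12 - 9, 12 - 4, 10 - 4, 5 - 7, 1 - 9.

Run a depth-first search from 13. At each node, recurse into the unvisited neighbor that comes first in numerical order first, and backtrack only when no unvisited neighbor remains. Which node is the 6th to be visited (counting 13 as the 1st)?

2

Visit 13
13 → 1
1 → 6
6 → 7
7 → 4
4 → 2
2 → 3
3 → 9
9 → 12
12 → 5
12 → 8
12 → 11
2 → 10

Visit order: 13, 1, 6, 7, 4, 2, 3, 9, 12, 5, 8, 11, 10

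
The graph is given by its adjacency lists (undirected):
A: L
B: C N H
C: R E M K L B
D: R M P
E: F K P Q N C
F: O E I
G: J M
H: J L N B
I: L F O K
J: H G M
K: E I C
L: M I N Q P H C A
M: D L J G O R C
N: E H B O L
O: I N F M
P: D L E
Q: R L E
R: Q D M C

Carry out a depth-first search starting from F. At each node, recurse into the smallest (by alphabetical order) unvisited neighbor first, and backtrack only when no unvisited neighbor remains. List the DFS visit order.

F -> E -> C -> B -> H -> J -> G -> M -> D -> P -> L -> A -> I -> K -> O -> N -> Q -> R

Visit F
F → E
E → C
C → B
B → H
H → J
J → G
G → M
M → D
D → P
P → L
L → A
L → I
I → K
I → O
O → N
L → Q
Q → R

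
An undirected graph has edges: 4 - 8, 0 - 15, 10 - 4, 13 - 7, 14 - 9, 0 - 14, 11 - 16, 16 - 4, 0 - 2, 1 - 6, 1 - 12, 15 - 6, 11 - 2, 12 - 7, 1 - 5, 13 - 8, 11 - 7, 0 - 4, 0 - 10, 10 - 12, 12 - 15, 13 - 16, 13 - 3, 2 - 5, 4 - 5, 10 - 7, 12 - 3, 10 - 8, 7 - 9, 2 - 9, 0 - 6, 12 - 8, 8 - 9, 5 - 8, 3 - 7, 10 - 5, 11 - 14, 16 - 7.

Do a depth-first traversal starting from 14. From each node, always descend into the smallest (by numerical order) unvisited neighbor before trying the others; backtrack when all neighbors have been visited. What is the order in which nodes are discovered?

14 → 0 → 2 → 5 → 1 → 6 → 15 → 12 → 3 → 7 → 9 → 8 → 4 → 10 → 16 → 11 → 13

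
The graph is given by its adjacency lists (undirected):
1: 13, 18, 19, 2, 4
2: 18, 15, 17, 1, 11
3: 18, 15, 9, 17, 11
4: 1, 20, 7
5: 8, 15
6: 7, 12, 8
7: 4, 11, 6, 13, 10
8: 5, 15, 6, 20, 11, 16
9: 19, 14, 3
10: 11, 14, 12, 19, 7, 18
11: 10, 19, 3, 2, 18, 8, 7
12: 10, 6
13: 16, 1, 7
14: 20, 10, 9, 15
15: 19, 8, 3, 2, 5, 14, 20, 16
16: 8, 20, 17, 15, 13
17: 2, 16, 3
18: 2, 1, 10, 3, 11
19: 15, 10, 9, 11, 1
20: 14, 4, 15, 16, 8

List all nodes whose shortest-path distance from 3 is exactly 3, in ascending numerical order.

Level 0: 3
Level 1: 9, 11, 15, 17, 18
Level 2: 1, 2, 5, 7, 8, 10, 14, 16, 19, 20
Level 3: 4, 6, 12, 13

4, 6, 12, 13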